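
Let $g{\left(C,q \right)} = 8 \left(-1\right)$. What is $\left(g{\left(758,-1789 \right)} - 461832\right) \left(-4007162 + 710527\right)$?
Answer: $1522517908400$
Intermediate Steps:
$g{\left(C,q \right)} = -8$
$\left(g{\left(758,-1789 \right)} - 461832\right) \left(-4007162 + 710527\right) = \left(-8 - 461832\right) \left(-4007162 + 710527\right) = \left(-461840\right) \left(-3296635\right) = 1522517908400$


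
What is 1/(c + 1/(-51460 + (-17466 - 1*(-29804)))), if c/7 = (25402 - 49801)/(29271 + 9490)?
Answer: -1516407842/6681802507 ≈ -0.22695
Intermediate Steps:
c = -170793/38761 (c = 7*((25402 - 49801)/(29271 + 9490)) = 7*(-24399/38761) = -170793/38761 ≈ -4.4063)
1/(c + 1/(-51460 + (-17466 - 1*(-29804)))) = 1/(-170793/38761 + 1/(-51460 + (-17466 - 1*(-29804)))) = 1/(-170793/38761 + 1/(-51460 + (-17466 + 29804))) = 1/(-170793/38761 + 1/(-51460 + 12338)) = 1/(-170793/38761 + 1/(-39122)) = 1/(-170793/38761 - 1/39122) = 1/(-6681802507/1516407842) = -1516407842/6681802507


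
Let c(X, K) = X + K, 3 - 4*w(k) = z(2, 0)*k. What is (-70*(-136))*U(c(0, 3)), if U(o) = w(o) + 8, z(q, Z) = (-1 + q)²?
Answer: 76160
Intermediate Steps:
w(k) = ¾ - k/4 (w(k) = ¾ - (-1 + 2)²*k/4 = ¾ - 1²*k/4 = ¾ - k/4)
c(X, K) = K + X
U(o) = 35/4 - o/4 (U(o) = (¾ - o/4) + 8 = 35/4 - o/4)
(-70*(-136))*U(c(0, 3)) = (-70*(-136))*(35/4 - (3 + 0)/4) = 9520*(35/4 - ¼*3) = 9520*(35/4 - ¾) = 9520*8 = 76160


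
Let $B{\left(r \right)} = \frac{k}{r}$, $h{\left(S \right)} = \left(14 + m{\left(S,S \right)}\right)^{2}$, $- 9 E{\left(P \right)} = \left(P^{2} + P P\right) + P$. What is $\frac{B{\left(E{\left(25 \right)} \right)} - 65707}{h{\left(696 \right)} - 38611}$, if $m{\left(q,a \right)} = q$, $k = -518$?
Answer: $- \frac{27923921}{197832825} \approx -0.14115$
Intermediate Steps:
$E{\left(P \right)} = - \frac{2 P^{2}}{9} - \frac{P}{9}$ ($E{\left(P \right)} = - \frac{\left(P^{2} + P P\right) + P}{9} = - \frac{\left(P^{2} + P^{2}\right) + P}{9} = - \frac{2 P^{2} + P}{9} = - \frac{P + 2 P^{2}}{9} = - \frac{2 P^{2}}{9} - \frac{P}{9}$)
$h{\left(S \right)} = \left(14 + S\right)^{2}$
$B{\left(r \right)} = - \frac{518}{r}$
$\frac{B{\left(E{\left(25 \right)} \right)} - 65707}{h{\left(696 \right)} - 38611} = \frac{- \frac{518}{\left(- \frac{1}{9}\right) 25 \left(1 + 2 \cdot 25\right)} - 65707}{\left(14 + 696\right)^{2} - 38611} = \frac{- \frac{518}{\left(- \frac{1}{9}\right) 25 \left(1 + 50\right)} - 65707}{710^{2} - 38611} = \frac{- \frac{518}{\left(- \frac{1}{9}\right) 25 \cdot 51} - 65707}{504100 - 38611} = \frac{- \frac{518}{- \frac{425}{3}} - 65707}{465489} = \left(\left(-518\right) \left(- \frac{3}{425}\right) - 65707\right) \frac{1}{465489} = \left(\frac{1554}{425} - 65707\right) \frac{1}{465489} = \left(- \frac{27923921}{425}\right) \frac{1}{465489} = - \frac{27923921}{197832825}$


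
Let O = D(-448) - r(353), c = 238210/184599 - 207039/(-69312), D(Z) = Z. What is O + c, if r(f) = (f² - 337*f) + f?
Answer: -27486582349277/4264975296 ≈ -6444.7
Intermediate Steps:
c = 18243334627/4264975296 (c = 238210*(1/184599) - 207039*(-1/69312) = 238210/184599 + 69013/23104 = 18243334627/4264975296 ≈ 4.2775)
r(f) = f² - 336*f
O = -6449 (O = -448 - 353*(-336 + 353) = -448 - 353*17 = -448 - 1*6001 = -448 - 6001 = -6449)
O + c = -6449 + 18243334627/4264975296 = -27486582349277/4264975296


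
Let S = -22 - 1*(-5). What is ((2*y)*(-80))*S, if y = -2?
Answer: -5440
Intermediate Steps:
S = -17 (S = -22 + 5 = -17)
((2*y)*(-80))*S = ((2*(-2))*(-80))*(-17) = -4*(-80)*(-17) = 320*(-17) = -5440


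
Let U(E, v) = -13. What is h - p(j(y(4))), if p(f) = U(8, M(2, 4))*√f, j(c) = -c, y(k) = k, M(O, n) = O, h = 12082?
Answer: 12082 + 26*I ≈ 12082.0 + 26.0*I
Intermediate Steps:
p(f) = -13*√f
h - p(j(y(4))) = 12082 - (-13)*√(-1*4) = 12082 - (-13)*√(-4) = 12082 - (-13)*2*I = 12082 - (-26)*I = 12082 + 26*I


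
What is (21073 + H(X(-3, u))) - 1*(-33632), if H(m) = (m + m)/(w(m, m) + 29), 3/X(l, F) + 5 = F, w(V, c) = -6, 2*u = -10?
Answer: 6291072/115 ≈ 54705.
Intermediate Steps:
u = -5 (u = (½)*(-10) = -5)
X(l, F) = 3/(-5 + F)
H(m) = 2*m/23 (H(m) = (m + m)/(-6 + 29) = (2*m)/23 = (2*m)*(1/23) = 2*m/23)
(21073 + H(X(-3, u))) - 1*(-33632) = (21073 + 2*(3/(-5 - 5))/23) - 1*(-33632) = (21073 + 2*(3/(-10))/23) + 33632 = (21073 + 2*(3*(-⅒))/23) + 33632 = (21073 + (2/23)*(-3/10)) + 33632 = (21073 - 3/115) + 33632 = 2423392/115 + 33632 = 6291072/115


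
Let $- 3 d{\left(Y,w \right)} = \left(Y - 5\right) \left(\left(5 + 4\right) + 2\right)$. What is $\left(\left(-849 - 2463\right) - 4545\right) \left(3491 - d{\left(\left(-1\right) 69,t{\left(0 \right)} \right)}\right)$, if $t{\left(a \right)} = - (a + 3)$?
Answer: $-25296921$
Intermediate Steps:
$t{\left(a \right)} = -3 - a$ ($t{\left(a \right)} = - (3 + a) = -3 - a$)
$d{\left(Y,w \right)} = \frac{55}{3} - \frac{11 Y}{3}$ ($d{\left(Y,w \right)} = - \frac{\left(Y - 5\right) \left(\left(5 + 4\right) + 2\right)}{3} = - \frac{\left(-5 + Y\right) \left(9 + 2\right)}{3} = - \frac{\left(-5 + Y\right) 11}{3} = - \frac{-55 + 11 Y}{3} = \frac{55}{3} - \frac{11 Y}{3}$)
$\left(\left(-849 - 2463\right) - 4545\right) \left(3491 - d{\left(\left(-1\right) 69,t{\left(0 \right)} \right)}\right) = \left(\left(-849 - 2463\right) - 4545\right) \left(3491 - \left(\frac{55}{3} - \frac{11 \left(\left(-1\right) 69\right)}{3}\right)\right) = \left(-3312 - 4545\right) \left(3491 - \left(\frac{55}{3} - -253\right)\right) = - 7857 \left(3491 - \left(\frac{55}{3} + 253\right)\right) = - 7857 \left(3491 - \frac{814}{3}\right) = \left(-7857\right) \frac{9659}{3} = -25296921$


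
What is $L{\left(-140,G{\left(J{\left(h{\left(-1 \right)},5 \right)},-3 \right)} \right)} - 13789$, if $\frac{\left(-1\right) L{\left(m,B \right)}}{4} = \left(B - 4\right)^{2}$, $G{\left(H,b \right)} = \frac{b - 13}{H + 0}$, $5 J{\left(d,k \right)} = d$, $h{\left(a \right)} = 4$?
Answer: $-16093$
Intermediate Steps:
$J{\left(d,k \right)} = \frac{d}{5}$
$G{\left(H,b \right)} = \frac{-13 + b}{H}$
$L{\left(m,B \right)} = - 4 \left(-4 + B\right)^{2}$ ($L{\left(m,B \right)} = - 4 \left(B - 4\right)^{2} = - 4 \left(-4 + B\right)^{2}$)
$L{\left(-140,G{\left(J{\left(h{\left(-1 \right)},5 \right)},-3 \right)} \right)} - 13789 = - 4 \left(-4 + \frac{-13 - 3}{\frac{1}{5} \cdot 4}\right)^{2} - 13789 = - 4 \left(-4 + \frac{1}{\frac{4}{5}} \left(-16\right)\right)^{2} - 13789 = - 4 \left(-4 + \frac{5}{4} \left(-16\right)\right)^{2} - 13789 = - 4 \left(-4 - 20\right)^{2} - 13789 = - 4 \left(-24\right)^{2} - 13789 = \left(-4\right) 576 - 13789 = -2304 - 13789 = -16093$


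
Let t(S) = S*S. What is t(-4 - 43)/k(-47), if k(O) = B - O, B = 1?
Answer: 2209/48 ≈ 46.021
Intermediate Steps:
t(S) = S²
k(O) = 1 - O
t(-4 - 43)/k(-47) = (-4 - 43)²/(1 - 1*(-47)) = (-47)²/(1 + 47) = 2209/48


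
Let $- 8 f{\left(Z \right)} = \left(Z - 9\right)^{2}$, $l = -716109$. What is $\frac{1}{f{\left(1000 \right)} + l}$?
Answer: $- \frac{8}{6710953} \approx -1.1921 \cdot 10^{-6}$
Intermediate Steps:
$f{\left(Z \right)} = - \frac{\left(-9 + Z\right)^{2}}{8}$ ($f{\left(Z \right)} = - \frac{\left(Z - 9\right)^{2}}{8} = - \frac{\left(-9 + Z\right)^{2}}{8}$)
$\frac{1}{f{\left(1000 \right)} + l} = \frac{1}{- \frac{\left(-9 + 1000\right)^{2}}{8} - 716109} = \frac{1}{- \frac{991^{2}}{8} - 716109} = \frac{1}{\left(- \frac{1}{8}\right) 982081 - 716109} = \frac{1}{- \frac{982081}{8} - 716109} = \frac{1}{- \frac{6710953}{8}} = - \frac{8}{6710953}$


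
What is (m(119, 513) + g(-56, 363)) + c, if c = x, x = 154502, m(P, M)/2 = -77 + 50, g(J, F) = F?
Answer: 154811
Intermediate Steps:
m(P, M) = -54 (m(P, M) = 2*(-77 + 50) = 2*(-27) = -54)
c = 154502
(m(119, 513) + g(-56, 363)) + c = (-54 + 363) + 154502 = 309 + 154502 = 154811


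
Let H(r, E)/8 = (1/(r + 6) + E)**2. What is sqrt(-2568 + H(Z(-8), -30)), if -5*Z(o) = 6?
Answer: sqrt(652658)/12 ≈ 67.323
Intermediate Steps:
Z(o) = -6/5 (Z(o) = -1/5*6 = -6/5)
H(r, E) = 8*(E + 1/(6 + r))**2 (H(r, E) = 8*(1/(r + 6) + E)**2 = 8*(1/(6 + r) + E)**2 = 8*(E + 1/(6 + r))**2)
sqrt(-2568 + H(Z(-8), -30)) = sqrt(-2568 + 8*(1 + 6*(-30) - 30*(-6/5))**2/(6 - 6/5)**2) = sqrt(-2568 + 8*(1 - 180 + 36)**2/(24/5)**2) = sqrt(-2568 + 8*(25/576)*(-143)**2) = sqrt(-2568 + 8*(25/576)*20449) = sqrt(-2568 + 511225/72) = sqrt(326329/72) = sqrt(652658)/12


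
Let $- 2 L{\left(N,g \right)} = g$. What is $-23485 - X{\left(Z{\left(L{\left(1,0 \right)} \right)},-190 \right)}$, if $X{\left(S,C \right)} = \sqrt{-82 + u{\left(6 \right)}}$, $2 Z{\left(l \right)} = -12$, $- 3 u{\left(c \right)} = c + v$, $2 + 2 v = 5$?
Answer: $-23485 - \frac{13 i \sqrt{2}}{2} \approx -23485.0 - 9.1924 i$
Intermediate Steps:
$v = \frac{3}{2}$ ($v = -1 + \frac{1}{2} \cdot 5 = -1 + \frac{5}{2} = \frac{3}{2} \approx 1.5$)
$L{\left(N,g \right)} = - \frac{g}{2}$
$u{\left(c \right)} = - \frac{1}{2} - \frac{c}{3}$ ($u{\left(c \right)} = - \frac{c + \frac{3}{2}}{3} = - \frac{\frac{3}{2} + c}{3} = - \frac{1}{2} - \frac{c}{3}$)
$Z{\left(l \right)} = -6$ ($Z{\left(l \right)} = \frac{1}{2} \left(-12\right) = -6$)
$X{\left(S,C \right)} = \frac{13 i \sqrt{2}}{2}$ ($X{\left(S,C \right)} = \sqrt{-82 - \frac{5}{2}} = \sqrt{- \frac{169}{2}} = \frac{13 i \sqrt{2}}{2}$)
$-23485 - X{\left(Z{\left(L{\left(1,0 \right)} \right)},-190 \right)} = -23485 - \frac{13 i \sqrt{2}}{2}$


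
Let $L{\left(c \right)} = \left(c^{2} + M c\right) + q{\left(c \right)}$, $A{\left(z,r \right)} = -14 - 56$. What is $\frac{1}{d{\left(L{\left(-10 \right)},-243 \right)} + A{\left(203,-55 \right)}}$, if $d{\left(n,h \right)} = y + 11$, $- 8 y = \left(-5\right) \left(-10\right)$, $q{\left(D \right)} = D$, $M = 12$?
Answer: $- \frac{4}{261} \approx -0.015326$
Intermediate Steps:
$y = - \frac{25}{4}$ ($y = - \frac{\left(-5\right) \left(-10\right)}{8} = \left(- \frac{1}{8}\right) 50 = - \frac{25}{4} \approx -6.25$)
$A{\left(z,r \right)} = -70$
$L{\left(c \right)} = c^{2} + 13 c$ ($L{\left(c \right)} = \left(c^{2} + 12 c\right) + c = c^{2} + 13 c$)
$d{\left(n,h \right)} = \frac{19}{4}$ ($d{\left(n,h \right)} = - \frac{25}{4} + 11 = \frac{19}{4}$)
$\frac{1}{d{\left(L{\left(-10 \right)},-243 \right)} + A{\left(203,-55 \right)}} = \frac{1}{\frac{19}{4} - 70} = \frac{1}{- \frac{261}{4}} = - \frac{4}{261}$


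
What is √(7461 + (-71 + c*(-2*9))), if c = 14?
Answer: √7138 ≈ 84.487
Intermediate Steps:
√(7461 + (-71 + c*(-2*9))) = √(7461 + (-71 + 14*(-2*9))) = √(7461 + (-71 + 14*(-18))) = √(7461 + (-71 - 252)) = √(7461 - 323) = √7138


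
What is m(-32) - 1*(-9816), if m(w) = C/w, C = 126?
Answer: 156993/16 ≈ 9812.1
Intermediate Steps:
m(w) = 126/w
m(-32) - 1*(-9816) = 126/(-32) - 1*(-9816) = 126*(-1/32) + 9816 = -63/16 + 9816 = 156993/16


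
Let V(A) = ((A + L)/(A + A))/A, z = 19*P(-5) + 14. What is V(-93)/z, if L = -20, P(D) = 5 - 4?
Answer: -113/570834 ≈ -0.00019796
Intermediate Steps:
P(D) = 1
z = 33 (z = 19*1 + 14 = 19 + 14 = 33)
V(A) = (-20 + A)/(2*A²) (V(A) = ((A - 20)/(A + A))/A = ((-20 + A)/((2*A)))/A = ((-20 + A)*(1/(2*A)))/A = ((-20 + A)/(2*A))/A = (-20 + A)/(2*A²))
V(-93)/z = ((½)*(-20 - 93)/(-93)²)/33 = ((½)*(1/8649)*(-113))*(1/33) = -113/17298*1/33 = -113/570834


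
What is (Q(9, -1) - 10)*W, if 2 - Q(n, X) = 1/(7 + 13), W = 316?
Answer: -12719/5 ≈ -2543.8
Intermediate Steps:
Q(n, X) = 39/20 (Q(n, X) = 2 - 1/(7 + 13) = 2 - 1/20 = 39/20)
(Q(9, -1) - 10)*W = (39/20 - 10)*316 = -161/20*316 = -12719/5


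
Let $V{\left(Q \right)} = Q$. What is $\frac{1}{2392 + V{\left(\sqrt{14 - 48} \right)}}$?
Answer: $\frac{1196}{2860849} - \frac{i \sqrt{34}}{5721698} \approx 0.00041806 - 1.0191 \cdot 10^{-6} i$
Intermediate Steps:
$\frac{1}{2392 + V{\left(\sqrt{14 - 48} \right)}} = \frac{1}{2392 + \sqrt{14 - 48}} = \frac{1}{2392 + \sqrt{-34}} = \frac{1}{2392 + i \sqrt{34}}$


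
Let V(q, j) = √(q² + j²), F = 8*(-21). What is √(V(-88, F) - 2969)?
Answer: √(-2969 + 8*√562) ≈ 52.72*I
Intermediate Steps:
F = -168
V(q, j) = √(j² + q²)
√(V(-88, F) - 2969) = √(√((-168)² + (-88)²) - 2969) = √(√(28224 + 7744) - 2969) = √(√35968 - 2969) = √(8*√562 - 2969) = √(-2969 + 8*√562)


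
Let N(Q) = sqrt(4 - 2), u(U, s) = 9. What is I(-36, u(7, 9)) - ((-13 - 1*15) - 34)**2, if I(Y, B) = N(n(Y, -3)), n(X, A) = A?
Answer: -3844 + sqrt(2) ≈ -3842.6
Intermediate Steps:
N(Q) = sqrt(2)
I(Y, B) = sqrt(2)
I(-36, u(7, 9)) - ((-13 - 1*15) - 34)**2 = sqrt(2) - ((-13 - 1*15) - 34)**2 = sqrt(2) - ((-13 - 15) - 34)**2 = sqrt(2) - (-28 - 34)**2 = sqrt(2) - 1*(-62)**2 = sqrt(2) - 1*3844 = sqrt(2) - 3844 = -3844 + sqrt(2)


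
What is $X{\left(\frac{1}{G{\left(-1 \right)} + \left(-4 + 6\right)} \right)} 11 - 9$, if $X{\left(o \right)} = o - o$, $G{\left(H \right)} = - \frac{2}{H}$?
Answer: $-9$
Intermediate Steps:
$X{\left(o \right)} = 0$
$X{\left(\frac{1}{G{\left(-1 \right)} + \left(-4 + 6\right)} \right)} 11 - 9 = 0 \cdot 11 - 9 = 0 - 9 = -9$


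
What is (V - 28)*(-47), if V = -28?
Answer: 2632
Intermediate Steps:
(V - 28)*(-47) = (-28 - 28)*(-47) = -56*(-47) = 2632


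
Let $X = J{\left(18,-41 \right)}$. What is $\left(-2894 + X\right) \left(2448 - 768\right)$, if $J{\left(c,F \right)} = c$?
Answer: $-4831680$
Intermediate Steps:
$X = 18$
$\left(-2894 + X\right) \left(2448 - 768\right) = \left(-2894 + 18\right) \left(2448 - 768\right) = \left(-2876\right) 1680 = -4831680$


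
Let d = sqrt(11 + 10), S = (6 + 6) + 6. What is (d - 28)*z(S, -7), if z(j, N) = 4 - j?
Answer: 392 - 14*sqrt(21) ≈ 327.84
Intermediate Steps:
S = 18 (S = 12 + 6 = 18)
d = sqrt(21) ≈ 4.5826
(d - 28)*z(S, -7) = (sqrt(21) - 28)*(4 - 1*18) = (-28 + sqrt(21))*(4 - 18) = (-28 + sqrt(21))*(-14) = 392 - 14*sqrt(21)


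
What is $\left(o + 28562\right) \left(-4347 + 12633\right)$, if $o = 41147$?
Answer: $577608774$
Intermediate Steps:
$\left(o + 28562\right) \left(-4347 + 12633\right) = \left(41147 + 28562\right) \left(-4347 + 12633\right) = 69709 \cdot 8286 = 577608774$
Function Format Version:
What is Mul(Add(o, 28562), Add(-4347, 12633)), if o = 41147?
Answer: 577608774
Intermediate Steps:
Mul(Add(o, 28562), Add(-4347, 12633)) = Mul(Add(41147, 28562), Add(-4347, 12633)) = Mul(69709, 8286) = 577608774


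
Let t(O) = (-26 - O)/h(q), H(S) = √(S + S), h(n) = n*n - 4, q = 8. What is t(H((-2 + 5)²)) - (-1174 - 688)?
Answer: 55847/30 - √2/20 ≈ 1861.5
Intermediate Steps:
h(n) = -4 + n² (h(n) = n² - 4 = -4 + n²)
H(S) = √2*√S (H(S) = √(2*S) = √2*√S)
t(O) = -13/30 - O/60 (t(O) = (-26 - O)/(-4 + 8²) = (-26 - O)/(-4 + 64) = (-26 - O)/60 = (-26 - O)*(1/60) = -13/30 - O/60)
t(H((-2 + 5)²)) - (-1174 - 688) = (-13/30 - √2*√((-2 + 5)²)/60) - (-1174 - 688) = (-13/30 - √2*√(3²)/60) - 1*(-1862) = (-13/30 - √2*√9/60) + 1862 = (-13/30 - √2*3/60) + 1862 = (-13/30 - √2/20) + 1862 = 55847/30 - √2/20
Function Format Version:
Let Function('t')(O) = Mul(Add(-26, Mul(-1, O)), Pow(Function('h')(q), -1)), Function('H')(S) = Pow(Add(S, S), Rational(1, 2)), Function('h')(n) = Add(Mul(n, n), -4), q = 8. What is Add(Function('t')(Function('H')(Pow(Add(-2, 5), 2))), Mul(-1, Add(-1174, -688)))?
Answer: Add(Rational(55847, 30), Mul(Rational(-1, 20), Pow(2, Rational(1, 2)))) ≈ 1861.5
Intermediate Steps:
Function('h')(n) = Add(-4, Pow(n, 2)) (Function('h')(n) = Add(Pow(n, 2), -4) = Add(-4, Pow(n, 2)))
Function('H')(S) = Mul(Pow(2, Rational(1, 2)), Pow(S, Rational(1, 2))) (Function('H')(S) = Pow(Mul(2, S), Rational(1, 2)) = Mul(Pow(2, Rational(1, 2)), Pow(S, Rational(1, 2))))
Function('t')(O) = Add(Rational(-13, 30), Mul(Rational(-1, 60), O)) (Function('t')(O) = Mul(Add(-26, Mul(-1, O)), Pow(Add(-4, Pow(8, 2)), -1)) = Mul(Add(-26, Mul(-1, O)), Pow(Add(-4, 64), -1)) = Mul(Add(-26, Mul(-1, O)), Pow(60, -1)) = Mul(Add(-26, Mul(-1, O)), Rational(1, 60)) = Add(Rational(-13, 30), Mul(Rational(-1, 60), O)))
Add(Function('t')(Function('H')(Pow(Add(-2, 5), 2))), Mul(-1, Add(-1174, -688))) = Add(Add(Rational(-13, 30), Mul(Rational(-1, 60), Mul(Pow(2, Rational(1, 2)), Pow(Pow(Add(-2, 5), 2), Rational(1, 2))))), Mul(-1, Add(-1174, -688))) = Add(Add(Rational(-13, 30), Mul(Rational(-1, 60), Mul(Pow(2, Rational(1, 2)), Pow(Pow(3, 2), Rational(1, 2))))), Mul(-1, -1862)) = Add(Add(Rational(-13, 30), Mul(Rational(-1, 60), Mul(Pow(2, Rational(1, 2)), Pow(9, Rational(1, 2))))), 1862) = Add(Add(Rational(-13, 30), Mul(Rational(-1, 60), Mul(Pow(2, Rational(1, 2)), 3))), 1862) = Add(Add(Rational(-13, 30), Mul(Rational(-1, 60), Mul(3, Pow(2, Rational(1, 2))))), 1862) = Add(Add(Rational(-13, 30), Mul(Rational(-1, 20), Pow(2, Rational(1, 2)))), 1862) = Add(Rational(55847, 30), Mul(Rational(-1, 20), Pow(2, Rational(1, 2))))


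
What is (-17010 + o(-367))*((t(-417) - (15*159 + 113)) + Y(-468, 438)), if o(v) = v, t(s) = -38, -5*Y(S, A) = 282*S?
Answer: -2073006592/5 ≈ -4.1460e+8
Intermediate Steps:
Y(S, A) = -282*S/5
(-17010 + o(-367))*((t(-417) - (15*159 + 113)) + Y(-468, 438)) = (-17010 - 367)*((-38 - (15*159 + 113)) - 282/5*(-468)) = -17377*((-38 - (2385 + 113)) + 131976/5) = -17377*((-38 - 1*2498) + 131976/5) = -17377*((-38 - 2498) + 131976/5) = -17377*(-2536 + 131976/5) = -17377*119296/5 = -2073006592/5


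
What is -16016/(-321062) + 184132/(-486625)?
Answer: -215647068/656457125 ≈ -0.32850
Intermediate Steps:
-16016/(-321062) + 184132/(-486625) = -16016*(-1/321062) + 184132*(-1/486625) = 1144/22933 - 184132/486625 = -215647068/656457125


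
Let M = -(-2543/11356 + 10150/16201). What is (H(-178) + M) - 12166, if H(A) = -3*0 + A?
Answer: -133594432913/10822268 ≈ -12344.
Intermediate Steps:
H(A) = A (H(A) = 0 + A = A)
M = -4356721/10822268 (M = -(-2543*1/11356 + 10150*(1/16201)) = -(-2543/11356 + 10150/16201) = -1*4356721/10822268 = -4356721/10822268 ≈ -0.40257)
(H(-178) + M) - 12166 = (-178 - 4356721/10822268) - 12166 = -1930720425/10822268 - 12166 = -133594432913/10822268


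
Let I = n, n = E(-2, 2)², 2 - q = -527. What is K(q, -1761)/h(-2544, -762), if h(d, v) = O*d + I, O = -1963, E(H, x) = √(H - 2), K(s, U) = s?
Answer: 529/4993868 ≈ 0.00010593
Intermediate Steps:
q = 529 (q = 2 - 1*(-527) = 2 + 527 = 529)
E(H, x) = √(-2 + H)
n = -4 (n = (√(-2 - 2))² = (√(-4))² = (2*I)² = -4)
I = -4
h(d, v) = -4 - 1963*d (h(d, v) = -1963*d - 4 = -4 - 1963*d)
K(q, -1761)/h(-2544, -762) = 529/(-4 - 1963*(-2544)) = 529/(-4 + 4993872) = 529/4993868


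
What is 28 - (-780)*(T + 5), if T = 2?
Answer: 5488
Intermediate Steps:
28 - (-780)*(T + 5) = 28 - (-780)*(2 + 5) = 28 - (-780)*7 = 28 - 156*(-35) = 28 + 5460 = 5488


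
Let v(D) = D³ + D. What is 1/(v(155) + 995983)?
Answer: 1/4720013 ≈ 2.1186e-7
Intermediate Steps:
v(D) = D + D³
1/(v(155) + 995983) = 1/((155 + 155³) + 995983) = 1/((155 + 3723875) + 995983) = 1/(3724030 + 995983) = 1/4720013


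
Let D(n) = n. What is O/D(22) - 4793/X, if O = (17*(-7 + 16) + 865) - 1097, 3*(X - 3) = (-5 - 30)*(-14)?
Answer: -355759/10978 ≈ -32.407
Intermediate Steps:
X = 499/3 (X = 3 + ((-5 - 30)*(-14))/3 = 3 + (-35*(-14))/3 = 3 + (1/3)*490 = 3 + 490/3 = 499/3 ≈ 166.33)
O = -79 (O = (17*9 + 865) - 1097 = (153 + 865) - 1097 = 1018 - 1097 = -79)
O/D(22) - 4793/X = -79/22 - 4793/499/3 = -79*1/22 - 4793*3/499 = -79/22 - 14379/499 = -355759/10978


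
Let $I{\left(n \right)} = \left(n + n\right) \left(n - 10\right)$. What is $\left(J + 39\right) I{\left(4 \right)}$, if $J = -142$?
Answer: $4944$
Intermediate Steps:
$I{\left(n \right)} = 2 n \left(-10 + n\right)$
$\left(J + 39\right) I{\left(4 \right)} = \left(-142 + 39\right) 2 \cdot 4 \left(-10 + 4\right) = - 103 \cdot 2 \cdot 4 \left(-6\right) = \left(-103\right) \left(-48\right) = 4944$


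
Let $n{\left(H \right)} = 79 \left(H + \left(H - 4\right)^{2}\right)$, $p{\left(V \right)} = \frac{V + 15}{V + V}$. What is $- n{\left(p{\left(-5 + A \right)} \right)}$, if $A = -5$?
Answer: $- \frac{22515}{16} \approx -1407.2$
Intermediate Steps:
$p{\left(V \right)} = \frac{15 + V}{2 V}$
$n{\left(H \right)} = 79 H + 79 \left(-4 + H\right)^{2}$ ($n{\left(H \right)} = 79 \left(H + \left(-4 + H\right)^{2}\right) = 79 H + 79 \left(-4 + H\right)^{2}$)
$- n{\left(p{\left(-5 + A \right)} \right)} = - (79 \frac{15 - 10}{2 \left(-5 - 5\right)} + 79 \left(-4 + \frac{15 - 10}{2 \left(-5 - 5\right)}\right)^{2}) = - (79 \frac{15 - 10}{2 \left(-10\right)} + 79 \left(-4 + \frac{15 - 10}{2 \left(-10\right)}\right)^{2}) = - (79 \cdot \frac{1}{2} \left(- \frac{1}{10}\right) 5 + 79 \left(-4 + \frac{1}{2} \left(- \frac{1}{10}\right) 5\right)^{2}) = - (79 \left(- \frac{1}{4}\right) + 79 \left(-4 - \frac{1}{4}\right)^{2}) = - (- \frac{79}{4} + 79 \left(- \frac{17}{4}\right)^{2}) = - (- \frac{79}{4} + 79 \cdot \frac{289}{16}) = - (- \frac{79}{4} + \frac{22831}{16}) = \left(-1\right) \frac{22515}{16} = - \frac{22515}{16}$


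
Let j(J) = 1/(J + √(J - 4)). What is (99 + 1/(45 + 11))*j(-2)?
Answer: -1109/56 - 1109*I*√6/112 ≈ -19.804 - 24.254*I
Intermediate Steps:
j(J) = 1/(J + √(-4 + J))
(99 + 1/(45 + 11))*j(-2) = (99 + 1/(45 + 11))/(-2 + √(-4 - 2)) = (99 + 1/56)/(-2 + √(-6)) = (99 + 1/56)/(-2 + I*√6) = 5545/(56*(-2 + I*√6))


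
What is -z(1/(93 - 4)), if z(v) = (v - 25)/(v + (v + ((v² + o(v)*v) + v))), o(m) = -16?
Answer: -49484/289 ≈ -171.22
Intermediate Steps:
z(v) = (-25 + v)/(v² - 13*v) (z(v) = (v - 25)/(v + (v + ((v² - 16*v) + v))) = (-25 + v)/(v + (v + (v² - 15*v))) = (-25 + v)/(v + (v² - 14*v)) = (-25 + v)/(v² - 13*v))
-z(1/(93 - 4)) = -(-25 + 1/(93 - 4))/((1/(93 - 4))*(-13 + 1/(93 - 4))) = -(-25 + 1/89)/((1/89)*(-13 + 1/89)) = -(-25 + 1/89)/(1/89*(-13 + 1/89)) = -89*(-2224)/((-1156/89)*89) = -89*(-89)*(-2224)/(1156*89) = -1*49484/289 = -49484/289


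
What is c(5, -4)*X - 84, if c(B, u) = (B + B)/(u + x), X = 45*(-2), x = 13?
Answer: -184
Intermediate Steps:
X = -90
c(B, u) = 2*B/(13 + u) (c(B, u) = (B + B)/(u + 13) = (2*B)/(13 + u) = 2*B/(13 + u))
c(5, -4)*X - 84 = (2*5/(13 - 4))*(-90) - 84 = (2*5/9)*(-90) - 84 = (2*5*(⅑))*(-90) - 84 = (10/9)*(-90) - 84 = -100 - 84 = -184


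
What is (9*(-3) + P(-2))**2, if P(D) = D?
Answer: 841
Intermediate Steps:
(9*(-3) + P(-2))**2 = (9*(-3) - 2)**2 = (-27 - 2)**2 = (-29)**2 = 841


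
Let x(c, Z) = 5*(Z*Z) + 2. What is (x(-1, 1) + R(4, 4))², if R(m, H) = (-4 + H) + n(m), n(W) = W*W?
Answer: 529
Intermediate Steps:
n(W) = W²
x(c, Z) = 2 + 5*Z² (x(c, Z) = 5*Z² + 2 = 2 + 5*Z²)
R(m, H) = -4 + H + m² (R(m, H) = (-4 + H) + m² = -4 + H + m²)
(x(-1, 1) + R(4, 4))² = ((2 + 5*1²) + (-4 + 4 + 4²))² = ((2 + 5*1) + (-4 + 4 + 16))² = ((2 + 5) + 16)² = (7 + 16)² = 23² = 529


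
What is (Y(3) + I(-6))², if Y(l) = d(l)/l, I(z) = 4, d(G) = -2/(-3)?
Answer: 1444/81 ≈ 17.827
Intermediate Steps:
d(G) = ⅔ (d(G) = -2*(-⅓) = ⅔)
Y(l) = 2/(3*l)
(Y(3) + I(-6))² = ((⅔)/3 + 4)² = ((⅔)*(⅓) + 4)² = (2/9 + 4)² = (38/9)² = 1444/81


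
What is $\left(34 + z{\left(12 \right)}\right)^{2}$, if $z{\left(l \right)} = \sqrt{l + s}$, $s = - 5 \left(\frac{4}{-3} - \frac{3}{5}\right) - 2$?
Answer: $\frac{\left(102 + \sqrt{177}\right)^{2}}{9} \approx 1477.2$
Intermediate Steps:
$s = \frac{23}{3}$ ($s = - 5 \left(4 \left(- \frac{1}{3}\right) - \frac{3}{5}\right) - 2 = - 5 \left(- \frac{4}{3} - \frac{3}{5}\right) - 2 = \left(-5\right) \left(- \frac{29}{15}\right) - 2 = \frac{29}{3} - 2 = \frac{23}{3} \approx 7.6667$)
$z{\left(l \right)} = \sqrt{\frac{23}{3} + l}$ ($z{\left(l \right)} = \sqrt{l + \frac{23}{3}} = \sqrt{\frac{23}{3} + l}$)
$\left(34 + z{\left(12 \right)}\right)^{2} = \left(34 + \frac{\sqrt{69 + 9 \cdot 12}}{3}\right)^{2} = \left(34 + \frac{\sqrt{69 + 108}}{3}\right)^{2} = \left(34 + \frac{\sqrt{177}}{3}\right)^{2}$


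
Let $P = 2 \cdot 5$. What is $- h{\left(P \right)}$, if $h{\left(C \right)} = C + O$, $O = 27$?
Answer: $-37$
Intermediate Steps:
$P = 10$
$h{\left(C \right)} = 27 + C$ ($h{\left(C \right)} = C + 27 = 27 + C$)
$- h{\left(P \right)} = - (27 + 10) = \left(-1\right) 37 = -37$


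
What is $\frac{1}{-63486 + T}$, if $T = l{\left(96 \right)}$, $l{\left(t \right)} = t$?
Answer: $- \frac{1}{63390} \approx -1.5775 \cdot 10^{-5}$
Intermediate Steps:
$T = 96$
$\frac{1}{-63486 + T} = \frac{1}{-63486 + 96} = \frac{1}{-63390} = - \frac{1}{63390}$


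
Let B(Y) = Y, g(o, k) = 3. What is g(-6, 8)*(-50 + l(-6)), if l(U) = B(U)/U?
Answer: -147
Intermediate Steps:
l(U) = 1 (l(U) = U/U = 1)
g(-6, 8)*(-50 + l(-6)) = 3*(-50 + 1) = 3*(-49) = -147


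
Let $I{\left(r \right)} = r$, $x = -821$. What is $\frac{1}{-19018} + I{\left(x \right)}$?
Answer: $- \frac{15613779}{19018} \approx -821.0$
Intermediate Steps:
$\frac{1}{-19018} + I{\left(x \right)} = \frac{1}{-19018} - 821 = - \frac{1}{19018} - 821 = - \frac{15613779}{19018}$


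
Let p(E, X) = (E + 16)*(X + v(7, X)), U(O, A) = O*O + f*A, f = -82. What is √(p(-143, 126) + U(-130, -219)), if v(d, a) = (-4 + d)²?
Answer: √17713 ≈ 133.09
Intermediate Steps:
U(O, A) = O² - 82*A (U(O, A) = O*O - 82*A = O² - 82*A)
p(E, X) = (9 + X)*(16 + E) (p(E, X) = (E + 16)*(X + (-4 + 7)²) = (16 + E)*(X + 3²) = (16 + E)*(X + 9) = (16 + E)*(9 + X) = (9 + X)*(16 + E))
√(p(-143, 126) + U(-130, -219)) = √((144 + 9*(-143) + 16*126 - 143*126) + ((-130)² - 82*(-219))) = √((144 - 1287 + 2016 - 18018) + (16900 + 17958)) = √(-17145 + 34858) = √17713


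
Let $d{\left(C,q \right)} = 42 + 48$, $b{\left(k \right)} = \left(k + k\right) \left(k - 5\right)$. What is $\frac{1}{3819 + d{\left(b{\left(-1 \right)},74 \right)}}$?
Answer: $\frac{1}{3909} \approx 0.00025582$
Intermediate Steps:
$b{\left(k \right)} = 2 k \left(-5 + k\right)$
$d{\left(C,q \right)} = 90$
$\frac{1}{3819 + d{\left(b{\left(-1 \right)},74 \right)}} = \frac{1}{3819 + 90} = \frac{1}{3909}$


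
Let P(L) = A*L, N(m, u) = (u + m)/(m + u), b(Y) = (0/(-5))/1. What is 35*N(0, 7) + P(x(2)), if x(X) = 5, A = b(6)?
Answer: 35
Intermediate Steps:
b(Y) = 0 (b(Y) = (0*(-1/5))*1 = 0*1 = 0)
A = 0
N(m, u) = 1 (N(m, u) = (m + u)/(m + u) = 1)
P(L) = 0 (P(L) = 0*L = 0)
35*N(0, 7) + P(x(2)) = 35*1 + 0 = 35 + 0 = 35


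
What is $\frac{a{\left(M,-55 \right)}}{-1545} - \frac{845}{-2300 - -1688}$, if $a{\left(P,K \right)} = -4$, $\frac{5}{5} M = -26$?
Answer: $\frac{435991}{315180} \approx 1.3833$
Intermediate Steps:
$M = -26$
$\frac{a{\left(M,-55 \right)}}{-1545} - \frac{845}{-2300 - -1688} = - \frac{4}{-1545} - \frac{845}{-2300 - -1688} = \left(-4\right) \left(- \frac{1}{1545}\right) - \frac{845}{-2300 + 1688} = \frac{4}{1545} - \frac{845}{-612} = \frac{4}{1545} - - \frac{845}{612} = \frac{4}{1545} + \frac{845}{612} = \frac{435991}{315180}$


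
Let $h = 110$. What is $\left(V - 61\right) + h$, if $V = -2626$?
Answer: $-2577$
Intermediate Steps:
$\left(V - 61\right) + h = \left(-2626 - 61\right) + 110 = -2687 + 110 = -2577$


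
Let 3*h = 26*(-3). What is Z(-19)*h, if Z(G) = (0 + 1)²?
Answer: -26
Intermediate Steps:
Z(G) = 1 (Z(G) = 1² = 1)
h = -26 (h = (26*(-3))/3 = (⅓)*(-78) = -26)
Z(-19)*h = 1*(-26) = -26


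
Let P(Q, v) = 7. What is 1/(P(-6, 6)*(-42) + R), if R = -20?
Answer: -1/314 ≈ -0.0031847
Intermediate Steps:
1/(P(-6, 6)*(-42) + R) = 1/(7*(-42) - 20) = 1/(-294 - 20) = 1/(-314) = -1/314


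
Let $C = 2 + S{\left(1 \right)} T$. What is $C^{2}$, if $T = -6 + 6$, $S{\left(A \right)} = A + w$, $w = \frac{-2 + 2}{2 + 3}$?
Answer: $4$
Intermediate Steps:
$w = 0$ ($w = \frac{0}{5} = 0 \cdot \frac{1}{5} = 0$)
$S{\left(A \right)} = A$ ($S{\left(A \right)} = A + 0 = A$)
$T = 0$
$C = 2$ ($C = 2 + 1 \cdot 0 = 2 + 0 = 2$)
$C^{2} = 2^{2} = 4$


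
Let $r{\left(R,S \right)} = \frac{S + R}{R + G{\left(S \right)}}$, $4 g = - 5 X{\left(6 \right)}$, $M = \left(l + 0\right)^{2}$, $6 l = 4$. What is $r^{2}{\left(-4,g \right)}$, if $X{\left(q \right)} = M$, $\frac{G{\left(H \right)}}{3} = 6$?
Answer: $\frac{1681}{15876} \approx 0.10588$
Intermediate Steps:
$l = \frac{2}{3}$ ($l = \frac{1}{6} \cdot 4 = \frac{2}{3} \approx 0.66667$)
$G{\left(H \right)} = 18$ ($G{\left(H \right)} = 3 \cdot 6 = 18$)
$M = \frac{4}{9}$ ($M = \left(\frac{2}{3} + 0\right)^{2} = \left(\frac{2}{3}\right)^{2} = \frac{4}{9} \approx 0.44444$)
$X{\left(q \right)} = \frac{4}{9}$
$g = - \frac{5}{9}$ ($g = \frac{\left(-5\right) \frac{4}{9}}{4} = \frac{1}{4} \left(- \frac{20}{9}\right) = - \frac{5}{9} \approx -0.55556$)
$r{\left(R,S \right)} = \frac{R + S}{18 + R}$ ($r{\left(R,S \right)} = \frac{S + R}{R + 18} = \frac{R + S}{18 + R}$)
$r^{2}{\left(-4,g \right)} = \left(\frac{-4 - \frac{5}{9}}{18 - 4}\right)^{2} = \left(\frac{1}{14} \left(- \frac{41}{9}\right)\right)^{2} = \left(- \frac{41}{126}\right)^{2} = \frac{1681}{15876}$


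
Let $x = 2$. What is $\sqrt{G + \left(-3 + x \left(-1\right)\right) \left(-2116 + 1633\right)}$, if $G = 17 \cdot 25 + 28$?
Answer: $2 \sqrt{717} \approx 53.554$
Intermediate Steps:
$G = 453$ ($G = 425 + 28 = 453$)
$\sqrt{G + \left(-3 + x \left(-1\right)\right) \left(-2116 + 1633\right)} = \sqrt{453 + \left(-3 + 2 \left(-1\right)\right) \left(-2116 + 1633\right)} = \sqrt{453 + \left(-3 - 2\right) \left(-483\right)} = \sqrt{453 - -2415} = \sqrt{453 + 2415} = \sqrt{2868} = 2 \sqrt{717}$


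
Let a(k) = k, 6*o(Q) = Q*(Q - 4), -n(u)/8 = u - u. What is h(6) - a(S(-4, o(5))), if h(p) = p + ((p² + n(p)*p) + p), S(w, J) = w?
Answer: 52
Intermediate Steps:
n(u) = 0 (n(u) = -8*(u - u) = -8*0 = 0)
o(Q) = Q*(-4 + Q)/6 (o(Q) = (Q*(Q - 4))/6 = (Q*(-4 + Q))/6 = Q*(-4 + Q)/6)
h(p) = p² + 2*p (h(p) = p + ((p² + 0*p) + p) = p + ((p² + 0) + p) = p + (p² + p) = p + (p + p²) = p² + 2*p)
h(6) - a(S(-4, o(5))) = 6*(2 + 6) - 1*(-4) = 6*8 + 4 = 48 + 4 = 52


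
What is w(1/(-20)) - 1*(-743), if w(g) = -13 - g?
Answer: 14601/20 ≈ 730.05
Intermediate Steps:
w(1/(-20)) - 1*(-743) = (-13 - 1/(-20)) - 1*(-743) = (-13 - 1*(-1/20)) + 743 = (-13 + 1/20) + 743 = -259/20 + 743 = 14601/20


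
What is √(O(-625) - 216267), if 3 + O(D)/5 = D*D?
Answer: √1736843 ≈ 1317.9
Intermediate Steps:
O(D) = -15 + 5*D² (O(D) = -15 + 5*(D*D) = -15 + 5*D²)
√(O(-625) - 216267) = √((-15 + 5*(-625)²) - 216267) = √((-15 + 5*390625) - 216267) = √((-15 + 1953125) - 216267) = √(1953110 - 216267) = √1736843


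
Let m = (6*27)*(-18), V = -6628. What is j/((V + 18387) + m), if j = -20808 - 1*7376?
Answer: -28184/8843 ≈ -3.1872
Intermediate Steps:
j = -28184 (j = -20808 - 7376 = -28184)
m = -2916 (m = 162*(-18) = -2916)
j/((V + 18387) + m) = -28184/((-6628 + 18387) - 2916) = -28184/(11759 - 2916) = -28184/8843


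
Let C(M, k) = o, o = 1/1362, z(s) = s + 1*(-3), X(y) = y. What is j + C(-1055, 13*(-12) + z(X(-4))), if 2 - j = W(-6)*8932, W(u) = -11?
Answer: 133821949/1362 ≈ 98254.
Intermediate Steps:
z(s) = -3 + s (z(s) = s - 3 = -3 + s)
o = 1/1362 ≈ 0.00073421
C(M, k) = 1/1362
j = 98254 (j = 2 - (-11)*8932 = 2 - 1*(-98252) = 2 + 98252 = 98254)
j + C(-1055, 13*(-12) + z(X(-4))) = 98254 + 1/1362 = 133821949/1362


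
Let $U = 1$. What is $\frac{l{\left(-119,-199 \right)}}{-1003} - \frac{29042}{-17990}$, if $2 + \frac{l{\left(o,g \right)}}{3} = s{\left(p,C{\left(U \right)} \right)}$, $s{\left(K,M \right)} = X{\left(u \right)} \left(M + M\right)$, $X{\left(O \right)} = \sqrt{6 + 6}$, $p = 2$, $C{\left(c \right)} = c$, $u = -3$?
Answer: $\frac{14618533}{9021985} - \frac{12 \sqrt{3}}{1003} \approx 1.5996$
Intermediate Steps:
$X{\left(O \right)} = 2 \sqrt{3}$ ($X{\left(O \right)} = \sqrt{12} = 2 \sqrt{3}$)
$s{\left(K,M \right)} = 4 M \sqrt{3}$ ($s{\left(K,M \right)} = 2 \sqrt{3} \left(M + M\right) = 2 \sqrt{3} \cdot 2 M = 4 M \sqrt{3}$)
$l{\left(o,g \right)} = -6 + 12 \sqrt{3}$ ($l{\left(o,g \right)} = -6 + 3 \cdot 4 \cdot 1 \sqrt{3} = -6 + 3 \cdot 4 \sqrt{3} = -6 + 12 \sqrt{3}$)
$\frac{l{\left(-119,-199 \right)}}{-1003} - \frac{29042}{-17990} = \frac{-6 + 12 \sqrt{3}}{-1003} - \frac{29042}{-17990} = \left(-6 + 12 \sqrt{3}\right) \left(- \frac{1}{1003}\right) - - \frac{14521}{8995} = \left(\frac{6}{1003} - \frac{12 \sqrt{3}}{1003}\right) + \frac{14521}{8995} = \frac{14618533}{9021985} - \frac{12 \sqrt{3}}{1003}$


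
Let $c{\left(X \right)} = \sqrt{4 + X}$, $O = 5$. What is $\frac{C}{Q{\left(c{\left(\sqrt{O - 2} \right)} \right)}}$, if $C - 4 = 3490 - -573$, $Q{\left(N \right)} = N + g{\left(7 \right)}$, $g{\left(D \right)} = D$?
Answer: $\frac{4067}{7 + \sqrt{4 + \sqrt{3}}} \approx 432.93$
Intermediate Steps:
$Q{\left(N \right)} = 7 + N$ ($Q{\left(N \right)} = N + 7 = 7 + N$)
$C = 4067$ ($C = 4 + \left(3490 - -573\right) = 4 + \left(3490 + 573\right) = 4 + 4063 = 4067$)
$\frac{C}{Q{\left(c{\left(\sqrt{O - 2} \right)} \right)}} = \frac{4067}{7 + \sqrt{4 + \sqrt{5 - 2}}} = \frac{4067}{7 + \sqrt{4 + \sqrt{3}}}$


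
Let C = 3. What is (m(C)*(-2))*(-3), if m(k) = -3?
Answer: -18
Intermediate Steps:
(m(C)*(-2))*(-3) = -3*(-2)*(-3) = 6*(-3) = -18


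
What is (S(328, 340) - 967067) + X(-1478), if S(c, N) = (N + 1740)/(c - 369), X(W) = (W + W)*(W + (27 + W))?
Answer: 315331257/41 ≈ 7.6910e+6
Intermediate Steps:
X(W) = 2*W*(27 + 2*W) (X(W) = (2*W)*(27 + 2*W) = 2*W*(27 + 2*W))
S(c, N) = (1740 + N)/(-369 + c)
(S(328, 340) - 967067) + X(-1478) = ((1740 + 340)/(-369 + 328) - 967067) + 2*(-1478)*(27 + 2*(-1478)) = (2080/(-41) - 967067) + 2*(-1478)*(27 - 2956) = (-1/41*2080 - 967067) + 2*(-1478)*(-2929) = (-2080/41 - 967067) + 8658124 = -39651827/41 + 8658124 = 315331257/41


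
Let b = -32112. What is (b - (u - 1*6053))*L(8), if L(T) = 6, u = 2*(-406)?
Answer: -151482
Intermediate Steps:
u = -812
(b - (u - 1*6053))*L(8) = (-32112 - (-812 - 1*6053))*6 = (-32112 - (-812 - 6053))*6 = (-32112 - 1*(-6865))*6 = (-32112 + 6865)*6 = -25247*6 = -151482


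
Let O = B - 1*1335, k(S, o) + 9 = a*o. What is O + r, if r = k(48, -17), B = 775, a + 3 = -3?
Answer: -467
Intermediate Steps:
a = -6 (a = -3 - 3 = -6)
k(S, o) = -9 - 6*o
O = -560 (O = 775 - 1*1335 = 775 - 1335 = -560)
r = 93 (r = -9 - 6*(-17) = -9 + 102 = 93)
O + r = -560 + 93 = -467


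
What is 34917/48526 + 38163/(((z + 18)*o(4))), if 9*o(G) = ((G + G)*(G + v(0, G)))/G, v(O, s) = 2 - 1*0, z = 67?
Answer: 2783782497/8249420 ≈ 337.45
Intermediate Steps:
v(O, s) = 2 (v(O, s) = 2 + 0 = 2)
o(G) = 4/9 + 2*G/9 (o(G) = (((G + G)*(G + 2))/G)/9 = (((2*G)*(2 + G))/G)/9 = ((2*G*(2 + G))/G)/9 = (4 + 2*G)/9 = 4/9 + 2*G/9)
34917/48526 + 38163/(((z + 18)*o(4))) = 34917/48526 + 38163/(((67 + 18)*(4/9 + (2/9)*4))) = 34917*(1/48526) + 38163/((85*(4/9 + 8/9))) = 34917/48526 + 38163/((85*(4/3))) = 34917/48526 + 38163/(340/3) = 34917/48526 + 38163*(3/340) = 34917/48526 + 114489/340 = 2783782497/8249420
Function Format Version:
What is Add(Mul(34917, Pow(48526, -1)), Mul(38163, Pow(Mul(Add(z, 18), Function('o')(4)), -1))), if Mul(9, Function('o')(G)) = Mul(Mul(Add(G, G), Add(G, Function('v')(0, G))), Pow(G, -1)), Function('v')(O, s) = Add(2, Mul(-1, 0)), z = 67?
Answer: Rational(2783782497, 8249420) ≈ 337.45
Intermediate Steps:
Function('v')(O, s) = 2 (Function('v')(O, s) = Add(2, 0) = 2)
Function('o')(G) = Add(Rational(4, 9), Mul(Rational(2, 9), G)) (Function('o')(G) = Mul(Rational(1, 9), Mul(Mul(Add(G, G), Add(G, 2)), Pow(G, -1))) = Mul(Rational(1, 9), Mul(Mul(Mul(2, G), Add(2, G)), Pow(G, -1))) = Mul(Rational(1, 9), Mul(Mul(2, G, Add(2, G)), Pow(G, -1))) = Mul(Rational(1, 9), Add(4, Mul(2, G))) = Add(Rational(4, 9), Mul(Rational(2, 9), G)))
Add(Mul(34917, Pow(48526, -1)), Mul(38163, Pow(Mul(Add(z, 18), Function('o')(4)), -1))) = Add(Mul(34917, Pow(48526, -1)), Mul(38163, Pow(Mul(Add(67, 18), Add(Rational(4, 9), Mul(Rational(2, 9), 4))), -1))) = Add(Mul(34917, Rational(1, 48526)), Mul(38163, Pow(Mul(85, Add(Rational(4, 9), Rational(8, 9))), -1))) = Add(Rational(34917, 48526), Mul(38163, Pow(Mul(85, Rational(4, 3)), -1))) = Add(Rational(34917, 48526), Mul(38163, Pow(Rational(340, 3), -1))) = Add(Rational(34917, 48526), Mul(38163, Rational(3, 340))) = Add(Rational(34917, 48526), Rational(114489, 340)) = Rational(2783782497, 8249420)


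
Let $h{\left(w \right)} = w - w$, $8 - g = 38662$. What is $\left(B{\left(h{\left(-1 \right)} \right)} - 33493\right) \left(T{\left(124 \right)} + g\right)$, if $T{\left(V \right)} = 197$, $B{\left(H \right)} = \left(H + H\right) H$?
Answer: $1288040301$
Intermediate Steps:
$g = -38654$ ($g = 8 - 38662 = -38654$)
$h{\left(w \right)} = 0$
$B{\left(H \right)} = 2 H^{2}$ ($B{\left(H \right)} = 2 H H = 2 H^{2}$)
$\left(B{\left(h{\left(-1 \right)} \right)} - 33493\right) \left(T{\left(124 \right)} + g\right) = \left(2 \cdot 0^{2} - 33493\right) \left(197 - 38654\right) = \left(2 \cdot 0 - 33493\right) \left(-38457\right) = \left(0 - 33493\right) \left(-38457\right) = \left(-33493\right) \left(-38457\right) = 1288040301$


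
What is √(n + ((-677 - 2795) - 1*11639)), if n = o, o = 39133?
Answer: √24022 ≈ 154.99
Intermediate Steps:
n = 39133
√(n + ((-677 - 2795) - 1*11639)) = √(39133 + ((-677 - 2795) - 1*11639)) = √(39133 + (-3472 - 11639)) = √(39133 - 15111) = √24022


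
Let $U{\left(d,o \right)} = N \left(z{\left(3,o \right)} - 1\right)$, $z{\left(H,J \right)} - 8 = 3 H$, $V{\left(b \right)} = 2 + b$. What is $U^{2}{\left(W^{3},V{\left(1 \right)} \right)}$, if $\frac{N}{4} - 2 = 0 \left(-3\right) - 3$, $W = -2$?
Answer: $4096$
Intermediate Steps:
$z{\left(H,J \right)} = 8 + 3 H$
$N = -4$ ($N = 8 + 4 \left(0 \left(-3\right) - 3\right) = 8 + 4 \left(0 - 3\right) = 8 + 4 \left(-3\right) = 8 - 12 = -4$)
$U{\left(d,o \right)} = -64$ ($U{\left(d,o \right)} = - 4 \left(\left(8 + 3 \cdot 3\right) - 1\right) = - 4 \left(\left(8 + 9\right) - 1\right) = - 4 \left(17 - 1\right) = \left(-4\right) 16 = -64$)
$U^{2}{\left(W^{3},V{\left(1 \right)} \right)} = \left(-64\right)^{2} = 4096$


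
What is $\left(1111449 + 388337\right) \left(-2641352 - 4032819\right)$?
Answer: $-10009828227406$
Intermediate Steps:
$\left(1111449 + 388337\right) \left(-2641352 - 4032819\right) = 1499786 \left(-6674171\right) = -10009828227406$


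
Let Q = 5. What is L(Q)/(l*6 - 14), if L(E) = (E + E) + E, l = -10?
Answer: -15/74 ≈ -0.20270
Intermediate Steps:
L(E) = 3*E (L(E) = 2*E + E = 3*E)
L(Q)/(l*6 - 14) = (3*5)/(-10*6 - 14) = 15/(-60 - 14) = 15/(-74) = 15*(-1/74) = -15/74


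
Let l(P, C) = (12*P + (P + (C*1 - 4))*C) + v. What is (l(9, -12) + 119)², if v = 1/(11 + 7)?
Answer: 31348801/324 ≈ 96756.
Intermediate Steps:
v = 1/18 ≈ 0.055556
l(P, C) = 1/18 + 12*P + C*(-4 + C + P) (l(P, C) = (12*P + (P + (C*1 - 4))*C) + 1/18 = (12*P + (P + (C - 4))*C) + 1/18 = (12*P + (P + (-4 + C))*C) + 1/18 = (12*P + (-4 + C + P)*C) + 1/18 = (12*P + C*(-4 + C + P)) + 1/18 = 1/18 + 12*P + C*(-4 + C + P))
(l(9, -12) + 119)² = ((1/18 + (-12)² - 4*(-12) + 12*9 - 12*9) + 119)² = ((1/18 + 144 + 48 + 108 - 108) + 119)² = (3457/18 + 119)² = (5599/18)² = 31348801/324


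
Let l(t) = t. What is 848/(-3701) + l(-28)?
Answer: -104476/3701 ≈ -28.229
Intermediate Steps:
848/(-3701) + l(-28) = 848/(-3701) - 28 = 848*(-1/3701) - 28 = -848/3701 - 28 = -104476/3701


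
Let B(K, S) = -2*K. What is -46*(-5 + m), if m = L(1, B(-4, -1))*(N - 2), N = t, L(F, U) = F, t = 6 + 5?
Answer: -184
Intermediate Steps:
t = 11
N = 11
m = 9 (m = 1*(11 - 2) = 1*9 = 9)
-46*(-5 + m) = -46*(-5 + 9) = -46*4 = -184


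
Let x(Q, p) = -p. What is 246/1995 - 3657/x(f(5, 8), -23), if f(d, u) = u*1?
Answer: -105653/665 ≈ -158.88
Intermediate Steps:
f(d, u) = u
246/1995 - 3657/x(f(5, 8), -23) = 246/1995 - 3657/((-1*(-23))) = 246*(1/1995) - 3657/23 = 82/665 - 3657*1/23 = 82/665 - 159 = -105653/665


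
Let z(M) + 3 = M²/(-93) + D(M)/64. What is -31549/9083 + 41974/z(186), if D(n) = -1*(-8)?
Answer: -3144614187/27239917 ≈ -115.44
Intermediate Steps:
D(n) = 8
z(M) = -23/8 - M²/93 (z(M) = -3 + (M²/(-93) + 8/64) = -3 + (M²*(-1/93) + 8*(1/64)) = -3 + (-M²/93 + ⅛) = -3 + (⅛ - M²/93) = -23/8 - M²/93)
-31549/9083 + 41974/z(186) = -31549/9083 + 41974/(-23/8 - 1/93*186²) = -31549*1/9083 + 41974/(-23/8 - 1/93*34596) = -31549/9083 + 41974/(-23/8 - 372) = -31549/9083 + 41974/(-2999/8) = -31549/9083 + 41974*(-8/2999) = -31549/9083 - 335792/2999 = -3144614187/27239917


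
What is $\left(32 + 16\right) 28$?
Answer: $1344$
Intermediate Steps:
$\left(32 + 16\right) 28 = 48 \cdot 28 = 1344$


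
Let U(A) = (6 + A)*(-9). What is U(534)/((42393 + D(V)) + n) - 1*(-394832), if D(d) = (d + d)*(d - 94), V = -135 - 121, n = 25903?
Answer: 24429833953/61874 ≈ 3.9483e+5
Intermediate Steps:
V = -256
U(A) = -54 - 9*A
D(d) = 2*d*(-94 + d) (D(d) = (2*d)*(-94 + d) = 2*d*(-94 + d))
U(534)/((42393 + D(V)) + n) - 1*(-394832) = (-54 - 9*534)/((42393 + 2*(-256)*(-94 - 256)) + 25903) - 1*(-394832) = (-54 - 4806)/((42393 + 2*(-256)*(-350)) + 25903) + 394832 = -4860/((42393 + 179200) + 25903) + 394832 = -4860/(221593 + 25903) + 394832 = -4860/247496 + 394832 = -4860*1/247496 + 394832 = -1215/61874 + 394832 = 24429833953/61874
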